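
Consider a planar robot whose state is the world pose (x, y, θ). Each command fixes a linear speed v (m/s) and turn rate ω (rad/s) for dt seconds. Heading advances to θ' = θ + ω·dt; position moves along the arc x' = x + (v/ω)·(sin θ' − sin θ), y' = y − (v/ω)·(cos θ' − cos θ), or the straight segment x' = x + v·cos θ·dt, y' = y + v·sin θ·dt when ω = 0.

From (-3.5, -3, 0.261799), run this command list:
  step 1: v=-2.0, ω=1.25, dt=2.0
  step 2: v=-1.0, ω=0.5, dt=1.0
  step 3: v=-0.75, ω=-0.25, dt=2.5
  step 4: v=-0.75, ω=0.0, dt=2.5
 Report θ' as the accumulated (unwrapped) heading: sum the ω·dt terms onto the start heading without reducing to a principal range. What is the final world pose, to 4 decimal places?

(0.7540, -7.4189, 2.6368)

step 1: θ'=2.7618 (R=-1.6000) → pose (-3.6791, -6.0315, 2.7618)
step 2: θ'=3.2618 (R=-2.0000) → pose (-2.6978, -6.1596, 3.2618)
step 3: θ'=2.6368 (R=3.0000) → pose (-0.8871, -6.5121, 2.6368)
step 4: θ'=2.6368 (straight) → pose (0.7540, -7.4189, 2.6368)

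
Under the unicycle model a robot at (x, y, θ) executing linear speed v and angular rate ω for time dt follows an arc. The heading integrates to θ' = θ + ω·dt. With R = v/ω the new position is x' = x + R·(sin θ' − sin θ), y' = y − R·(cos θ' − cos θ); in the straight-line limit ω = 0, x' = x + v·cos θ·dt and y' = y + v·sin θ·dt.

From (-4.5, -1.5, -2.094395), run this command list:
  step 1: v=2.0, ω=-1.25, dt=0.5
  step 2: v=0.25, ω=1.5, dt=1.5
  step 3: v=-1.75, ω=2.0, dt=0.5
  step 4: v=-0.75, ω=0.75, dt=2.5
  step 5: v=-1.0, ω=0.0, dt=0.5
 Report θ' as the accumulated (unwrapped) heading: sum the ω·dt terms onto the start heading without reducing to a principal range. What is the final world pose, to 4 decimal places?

step 1: θ'=-2.7194 (R=-1.6000) → pose (-5.2300, -2.1595, -2.7194)
step 2: θ'=-0.4694 (R=0.1667) → pose (-5.2371, -2.4602, -0.4694)
step 3: θ'=0.5306 (R=-0.8750) → pose (-6.0757, -2.4859, 0.5306)
step 4: θ'=2.4056 (R=-1.0000) → pose (-6.2410, -4.0895, 2.4056)
step 5: θ'=2.4056 (straight) → pose (-5.8704, -4.4252, 2.4056)

(-5.8704, -4.4252, 2.4056)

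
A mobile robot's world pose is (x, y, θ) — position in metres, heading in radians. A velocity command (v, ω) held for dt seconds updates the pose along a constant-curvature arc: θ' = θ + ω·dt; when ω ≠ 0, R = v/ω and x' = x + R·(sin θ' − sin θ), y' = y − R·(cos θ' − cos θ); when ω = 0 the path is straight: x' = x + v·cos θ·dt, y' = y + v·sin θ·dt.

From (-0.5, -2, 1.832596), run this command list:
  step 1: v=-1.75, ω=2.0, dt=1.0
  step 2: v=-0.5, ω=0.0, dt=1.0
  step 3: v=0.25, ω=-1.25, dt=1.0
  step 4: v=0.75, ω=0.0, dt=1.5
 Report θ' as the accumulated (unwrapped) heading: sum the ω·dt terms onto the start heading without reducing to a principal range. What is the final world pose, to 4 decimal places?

step 1: θ'=3.8326 (R=-0.8750) → pose (0.9028, -2.4478, 3.8326)
step 2: θ'=3.8326 (straight) → pose (1.2881, -2.1292, 3.8326)
step 3: θ'=2.5826 (R=-0.2000) → pose (1.0546, -2.1446, 2.5826)
step 4: θ'=2.5826 (straight) → pose (0.1008, -1.5480, 2.5826)

(0.1008, -1.5480, 2.5826)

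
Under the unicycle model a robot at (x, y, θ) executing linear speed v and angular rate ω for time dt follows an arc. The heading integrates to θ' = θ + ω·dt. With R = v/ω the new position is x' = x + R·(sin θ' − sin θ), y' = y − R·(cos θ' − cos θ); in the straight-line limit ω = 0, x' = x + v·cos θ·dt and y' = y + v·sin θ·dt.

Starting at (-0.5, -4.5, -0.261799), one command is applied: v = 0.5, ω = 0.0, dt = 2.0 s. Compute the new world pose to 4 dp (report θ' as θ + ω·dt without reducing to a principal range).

θ' = -0.2618 + 0.0·2.0 = -0.2618
ω = 0 → straight: x' = -0.5 + 0.5·cos(-0.2618)·2.0 = 0.4659
y' = -4.5 + 0.5·sin(-0.2618)·2.0 = -4.7588

(0.4659, -4.7588, -0.2618)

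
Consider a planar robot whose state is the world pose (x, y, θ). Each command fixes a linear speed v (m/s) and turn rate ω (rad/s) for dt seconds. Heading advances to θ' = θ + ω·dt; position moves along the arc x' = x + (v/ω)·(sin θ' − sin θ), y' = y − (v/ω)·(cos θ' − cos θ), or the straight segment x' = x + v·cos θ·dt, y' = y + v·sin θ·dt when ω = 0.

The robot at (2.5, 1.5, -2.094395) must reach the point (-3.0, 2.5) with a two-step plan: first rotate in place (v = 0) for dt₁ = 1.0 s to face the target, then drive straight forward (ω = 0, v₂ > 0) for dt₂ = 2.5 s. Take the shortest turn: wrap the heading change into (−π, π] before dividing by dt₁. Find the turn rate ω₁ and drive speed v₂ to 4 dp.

ω₁ = -1.2271, v₂ = 2.2361

heading to target = atan2(2.5−1.5, -3−2.5) = 2.9617
Δθ = wrap(2.9617 − -2.0944) = -1.2271; ω₁ = Δθ/dt₁ = -1.2271
distance = √((-3−2.5)² + (2.5−1.5)²) = 5.5902; v₂ = distance/dt₂ = 2.2361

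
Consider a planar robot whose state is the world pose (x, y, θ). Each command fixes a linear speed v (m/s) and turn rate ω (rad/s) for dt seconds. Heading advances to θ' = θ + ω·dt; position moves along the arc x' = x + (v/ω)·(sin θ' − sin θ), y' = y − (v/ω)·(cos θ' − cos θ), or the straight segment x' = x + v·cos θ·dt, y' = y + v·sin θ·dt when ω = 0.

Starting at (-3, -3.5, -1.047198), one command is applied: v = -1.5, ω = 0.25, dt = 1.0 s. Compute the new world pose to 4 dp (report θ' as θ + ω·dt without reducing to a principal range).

(-3.9037, -2.3077, -0.7972)

θ' = -1.0472 + 0.25·1.0 = -0.7972
R = v/ω = -1.5/0.25 = -6.0000
x' = -3 + -6.0000·(sin -0.7972 − sin -1.0472) = -3.9037
y' = -3.5 − -6.0000·(cos -0.7972 − cos -1.0472) = -2.3077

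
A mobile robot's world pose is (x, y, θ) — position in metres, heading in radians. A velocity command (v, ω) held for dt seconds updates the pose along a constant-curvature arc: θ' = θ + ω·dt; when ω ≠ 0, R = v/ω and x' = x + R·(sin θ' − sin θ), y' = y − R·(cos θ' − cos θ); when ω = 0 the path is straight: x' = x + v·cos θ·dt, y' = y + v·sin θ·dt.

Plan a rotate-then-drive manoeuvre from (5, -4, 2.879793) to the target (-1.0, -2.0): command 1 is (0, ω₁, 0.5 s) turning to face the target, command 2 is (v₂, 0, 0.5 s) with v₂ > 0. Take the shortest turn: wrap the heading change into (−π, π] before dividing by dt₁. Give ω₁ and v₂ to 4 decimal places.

heading to target = atan2(-2−-4, -1−5) = 2.8198
Δθ = wrap(2.8198 − 2.8798) = -0.0600; ω₁ = Δθ/dt₁ = -0.1199
distance = √((-1−5)² + (-2−-4)²) = 6.3246; v₂ = distance/dt₂ = 12.6491

ω₁ = -0.1199, v₂ = 12.6491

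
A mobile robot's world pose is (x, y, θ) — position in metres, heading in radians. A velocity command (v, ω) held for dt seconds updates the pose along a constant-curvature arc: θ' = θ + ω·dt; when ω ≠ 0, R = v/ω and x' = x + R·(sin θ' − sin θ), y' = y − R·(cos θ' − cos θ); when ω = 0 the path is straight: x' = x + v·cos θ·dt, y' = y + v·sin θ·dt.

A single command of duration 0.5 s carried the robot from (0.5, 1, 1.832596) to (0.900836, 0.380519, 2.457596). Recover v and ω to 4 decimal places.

v = -1.5000, ω = 1.2500

Δθ = 2.457596 − 1.832596 = 0.625000
ω = Δθ/dt = 0.625000/0.5 = 1.2500
R = −Δy/(cos θ' − cos θ) = -1.2000
v = R·ω = -1.2000·1.2500 = -1.5000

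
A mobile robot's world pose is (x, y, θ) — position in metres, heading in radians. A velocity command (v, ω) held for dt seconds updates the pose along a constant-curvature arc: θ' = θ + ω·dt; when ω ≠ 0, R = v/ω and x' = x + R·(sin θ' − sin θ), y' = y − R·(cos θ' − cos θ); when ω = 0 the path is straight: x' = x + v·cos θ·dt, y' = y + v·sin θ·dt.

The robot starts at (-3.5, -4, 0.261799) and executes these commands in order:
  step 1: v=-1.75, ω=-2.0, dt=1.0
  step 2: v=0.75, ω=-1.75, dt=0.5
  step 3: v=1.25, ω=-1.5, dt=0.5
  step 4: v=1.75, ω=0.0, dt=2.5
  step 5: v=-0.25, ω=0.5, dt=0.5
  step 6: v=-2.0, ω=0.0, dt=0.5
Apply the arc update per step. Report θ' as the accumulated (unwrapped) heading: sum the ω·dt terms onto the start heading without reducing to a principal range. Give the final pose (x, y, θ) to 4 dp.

(-8.5434, -2.4230, -3.1132)

step 1: θ'=-1.7382 (R=0.8750) → pose (-4.5892, -3.0090, -1.7382)
step 2: θ'=-2.6132 (R=-0.4286) → pose (-4.7958, -3.3077, -2.6132)
step 3: θ'=-3.3632 (R=-0.8333) → pose (-5.3990, -3.4010, -3.3632)
step 4: θ'=-3.3632 (straight) → pose (-9.6670, -2.4394, -3.3632)
step 5: θ'=-3.1132 (R=-0.5000) → pose (-9.5430, -2.4514, -3.1132)
step 6: θ'=-3.1132 (straight) → pose (-8.5434, -2.4230, -3.1132)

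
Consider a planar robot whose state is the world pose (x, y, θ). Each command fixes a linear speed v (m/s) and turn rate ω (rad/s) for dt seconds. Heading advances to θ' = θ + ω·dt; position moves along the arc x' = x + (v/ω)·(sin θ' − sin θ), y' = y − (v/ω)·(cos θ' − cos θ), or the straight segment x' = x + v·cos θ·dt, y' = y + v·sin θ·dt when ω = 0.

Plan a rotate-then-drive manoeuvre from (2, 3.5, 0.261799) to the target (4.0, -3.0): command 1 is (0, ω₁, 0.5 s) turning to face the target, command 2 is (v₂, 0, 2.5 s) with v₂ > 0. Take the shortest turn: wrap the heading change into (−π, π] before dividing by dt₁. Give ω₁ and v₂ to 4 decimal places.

heading to target = atan2(-3−3.5, 4−2) = -1.2723
Δθ = wrap(-1.2723 − 0.2618) = -1.5341; ω₁ = Δθ/dt₁ = -3.0682
distance = √((4−2)² + (-3−3.5)²) = 6.8007; v₂ = distance/dt₂ = 2.7203

ω₁ = -3.0682, v₂ = 2.7203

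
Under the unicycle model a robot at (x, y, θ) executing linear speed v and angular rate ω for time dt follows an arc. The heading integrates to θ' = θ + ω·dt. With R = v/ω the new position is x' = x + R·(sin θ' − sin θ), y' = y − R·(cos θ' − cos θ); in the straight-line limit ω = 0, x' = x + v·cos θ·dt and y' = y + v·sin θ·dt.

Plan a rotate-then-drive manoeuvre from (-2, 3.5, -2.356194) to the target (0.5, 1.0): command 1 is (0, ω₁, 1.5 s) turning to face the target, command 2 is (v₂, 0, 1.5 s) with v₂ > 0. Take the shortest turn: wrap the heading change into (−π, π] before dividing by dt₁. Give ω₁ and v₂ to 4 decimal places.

ω₁ = 1.0472, v₂ = 2.3570

heading to target = atan2(1−3.5, 0.5−-2) = -0.7854
Δθ = wrap(-0.7854 − -2.3562) = 1.5708; ω₁ = Δθ/dt₁ = 1.0472
distance = √((0.5−-2)² + (1−3.5)²) = 3.5355; v₂ = distance/dt₂ = 2.3570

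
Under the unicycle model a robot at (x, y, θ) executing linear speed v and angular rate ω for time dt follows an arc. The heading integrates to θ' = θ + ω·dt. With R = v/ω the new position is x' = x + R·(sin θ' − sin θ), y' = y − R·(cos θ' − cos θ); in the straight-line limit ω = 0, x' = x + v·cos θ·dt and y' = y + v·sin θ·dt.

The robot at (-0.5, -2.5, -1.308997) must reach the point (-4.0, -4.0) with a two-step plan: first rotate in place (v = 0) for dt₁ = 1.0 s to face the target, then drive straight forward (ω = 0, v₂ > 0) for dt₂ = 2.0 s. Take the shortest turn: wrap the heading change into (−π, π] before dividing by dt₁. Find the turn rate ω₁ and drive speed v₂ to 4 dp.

ω₁ = -1.4277, v₂ = 1.9039

heading to target = atan2(-4−-2.5, -4−-0.5) = -2.7367
Δθ = wrap(-2.7367 − -1.3090) = -1.4277; ω₁ = Δθ/dt₁ = -1.4277
distance = √((-4−-0.5)² + (-4−-2.5)²) = 3.8079; v₂ = distance/dt₂ = 1.9039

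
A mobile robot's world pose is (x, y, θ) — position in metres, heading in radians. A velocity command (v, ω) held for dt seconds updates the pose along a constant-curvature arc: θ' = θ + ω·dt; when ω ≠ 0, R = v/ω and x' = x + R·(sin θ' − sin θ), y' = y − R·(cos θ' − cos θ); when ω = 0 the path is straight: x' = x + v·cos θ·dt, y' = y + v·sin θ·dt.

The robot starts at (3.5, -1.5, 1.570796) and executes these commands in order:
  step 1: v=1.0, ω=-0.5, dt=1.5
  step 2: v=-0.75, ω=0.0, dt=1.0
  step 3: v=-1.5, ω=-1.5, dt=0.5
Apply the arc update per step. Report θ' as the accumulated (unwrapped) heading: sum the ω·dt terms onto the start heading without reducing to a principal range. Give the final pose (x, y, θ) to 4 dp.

(2.8644, -1.0013, 0.0708)

step 1: θ'=0.8208 (R=-2.0000) → pose (4.0366, -0.1367, 0.8208)
step 2: θ'=0.8208 (straight) → pose (3.5254, -0.6855, 0.8208)
step 3: θ'=0.0708 (R=1.0000) → pose (2.8644, -1.0013, 0.0708)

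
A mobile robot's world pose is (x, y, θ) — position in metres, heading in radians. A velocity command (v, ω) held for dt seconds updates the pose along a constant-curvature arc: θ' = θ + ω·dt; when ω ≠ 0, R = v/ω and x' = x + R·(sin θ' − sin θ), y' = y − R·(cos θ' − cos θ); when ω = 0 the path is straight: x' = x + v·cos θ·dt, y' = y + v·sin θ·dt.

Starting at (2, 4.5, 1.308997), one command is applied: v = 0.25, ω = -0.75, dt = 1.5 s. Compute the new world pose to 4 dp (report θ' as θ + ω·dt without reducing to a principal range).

(2.2610, 4.7414, 0.1840)

θ' = 1.3090 + -0.75·1.5 = 0.1840
R = v/ω = 0.25/-0.75 = -0.3333
x' = 2 + -0.3333·(sin 0.1840 − sin 1.3090) = 2.2610
y' = 4.5 − -0.3333·(cos 0.1840 − cos 1.3090) = 4.7414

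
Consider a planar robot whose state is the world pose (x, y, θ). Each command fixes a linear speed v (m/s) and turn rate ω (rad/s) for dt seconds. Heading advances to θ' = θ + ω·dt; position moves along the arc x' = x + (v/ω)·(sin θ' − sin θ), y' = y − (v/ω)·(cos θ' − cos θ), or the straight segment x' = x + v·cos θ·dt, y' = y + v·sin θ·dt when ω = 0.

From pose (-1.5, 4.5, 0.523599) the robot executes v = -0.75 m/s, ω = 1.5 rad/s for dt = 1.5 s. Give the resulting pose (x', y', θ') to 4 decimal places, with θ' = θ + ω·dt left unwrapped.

θ' = 0.5236 + 1.5·1.5 = 2.7736
R = v/ω = -0.75/1.5 = -0.5000
x' = -1.5 + -0.5000·(sin 2.7736 − sin 0.5236) = -1.4299
y' = 4.5 − -0.5000·(cos 2.7736 − cos 0.5236) = 3.6005

(-1.4299, 3.6005, 2.7736)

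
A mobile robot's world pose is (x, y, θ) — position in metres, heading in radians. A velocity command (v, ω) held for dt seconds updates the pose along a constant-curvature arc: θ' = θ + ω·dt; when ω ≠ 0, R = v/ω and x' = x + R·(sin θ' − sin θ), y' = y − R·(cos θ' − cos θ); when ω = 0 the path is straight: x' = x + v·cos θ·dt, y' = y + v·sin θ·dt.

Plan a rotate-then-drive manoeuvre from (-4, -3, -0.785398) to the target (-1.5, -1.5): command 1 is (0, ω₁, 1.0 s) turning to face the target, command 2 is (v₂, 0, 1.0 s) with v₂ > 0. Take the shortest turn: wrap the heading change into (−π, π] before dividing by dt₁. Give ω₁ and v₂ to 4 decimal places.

heading to target = atan2(-1.5−-3, -1.5−-4) = 0.5404
Δθ = wrap(0.5404 − -0.7854) = 1.3258; ω₁ = Δθ/dt₁ = 1.3258
distance = √((-1.5−-4)² + (-1.5−-3)²) = 2.9155; v₂ = distance/dt₂ = 2.9155

ω₁ = 1.3258, v₂ = 2.9155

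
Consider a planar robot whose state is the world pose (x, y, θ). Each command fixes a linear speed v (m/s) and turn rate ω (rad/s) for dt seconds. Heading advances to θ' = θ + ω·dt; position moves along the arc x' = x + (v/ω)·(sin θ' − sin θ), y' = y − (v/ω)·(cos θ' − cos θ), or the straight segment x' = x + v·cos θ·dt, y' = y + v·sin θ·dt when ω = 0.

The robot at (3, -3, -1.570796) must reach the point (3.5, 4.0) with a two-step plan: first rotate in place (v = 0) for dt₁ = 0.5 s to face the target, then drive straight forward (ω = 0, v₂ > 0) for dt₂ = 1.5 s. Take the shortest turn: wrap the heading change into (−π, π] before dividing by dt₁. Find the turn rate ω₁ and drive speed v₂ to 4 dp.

heading to target = atan2(4−-3, 3.5−3) = 1.4995
Δθ = wrap(1.4995 − -1.5708) = 3.0703; ω₁ = Δθ/dt₁ = 6.1406
distance = √((3.5−3)² + (4−-3)²) = 7.0178; v₂ = distance/dt₂ = 4.6786

ω₁ = 6.1406, v₂ = 4.6786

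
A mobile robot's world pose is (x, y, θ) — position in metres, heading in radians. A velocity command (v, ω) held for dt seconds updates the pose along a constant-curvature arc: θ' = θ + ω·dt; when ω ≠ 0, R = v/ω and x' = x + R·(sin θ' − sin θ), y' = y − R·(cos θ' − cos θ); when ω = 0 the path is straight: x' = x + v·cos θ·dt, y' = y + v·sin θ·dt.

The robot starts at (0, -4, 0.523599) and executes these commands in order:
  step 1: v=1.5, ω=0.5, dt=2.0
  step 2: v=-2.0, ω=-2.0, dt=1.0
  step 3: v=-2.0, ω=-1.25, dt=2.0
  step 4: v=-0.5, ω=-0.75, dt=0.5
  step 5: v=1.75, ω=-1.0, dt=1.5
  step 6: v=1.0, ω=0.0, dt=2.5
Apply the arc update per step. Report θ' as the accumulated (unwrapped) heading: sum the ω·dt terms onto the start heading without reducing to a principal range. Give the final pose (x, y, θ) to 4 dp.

step 1: θ'=1.5236 (R=3.0000) → pose (1.4967, -1.5435, 1.5236)
step 2: θ'=-0.4764 (R=1.0000) → pose (0.0392, -2.3849, -0.4764)
step 3: θ'=-2.9764 (R=1.6000) → pose (0.5098, 0.6151, -2.9764)
step 4: θ'=-3.3514 (R=0.6667) → pose (0.7583, 0.6096, -3.3514)
step 5: θ'=-4.8514 (R=-1.7500) → pose (-0.6103, 2.5637, -4.8514)
step 6: θ'=-4.8514 (straight) → pose (-0.2639, 5.0396, -4.8514)

(-0.2639, 5.0396, -4.8514)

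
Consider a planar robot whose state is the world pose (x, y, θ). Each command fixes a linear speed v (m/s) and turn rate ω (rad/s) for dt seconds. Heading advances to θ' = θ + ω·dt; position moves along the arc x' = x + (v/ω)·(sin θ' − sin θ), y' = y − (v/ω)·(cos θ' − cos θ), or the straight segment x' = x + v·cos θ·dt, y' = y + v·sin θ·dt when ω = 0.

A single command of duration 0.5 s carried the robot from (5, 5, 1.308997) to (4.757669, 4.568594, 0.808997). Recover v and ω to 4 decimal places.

Δθ = 0.808997 − 1.308997 = -0.500000
ω = Δθ/dt = -0.500000/0.5 = -1.0000
R = −Δy/(cos θ' − cos θ) = 1.0000
v = R·ω = 1.0000·-1.0000 = -1.0000

v = -1.0000, ω = -1.0000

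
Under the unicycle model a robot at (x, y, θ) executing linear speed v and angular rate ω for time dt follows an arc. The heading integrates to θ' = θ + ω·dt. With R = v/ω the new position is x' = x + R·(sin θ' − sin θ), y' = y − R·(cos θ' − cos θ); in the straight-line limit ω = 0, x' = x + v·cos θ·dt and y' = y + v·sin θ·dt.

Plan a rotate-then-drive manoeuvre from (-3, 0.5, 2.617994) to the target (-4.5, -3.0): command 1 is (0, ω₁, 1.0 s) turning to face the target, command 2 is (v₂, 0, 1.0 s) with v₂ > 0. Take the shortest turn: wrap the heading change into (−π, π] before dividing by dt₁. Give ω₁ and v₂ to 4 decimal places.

heading to target = atan2(-3−0.5, -4.5−-3) = -1.9757
Δθ = wrap(-1.9757 − 2.6180) = 1.6895; ω₁ = Δθ/dt₁ = 1.6895
distance = √((-4.5−-3)² + (-3−0.5)²) = 3.8079; v₂ = distance/dt₂ = 3.8079

ω₁ = 1.6895, v₂ = 3.8079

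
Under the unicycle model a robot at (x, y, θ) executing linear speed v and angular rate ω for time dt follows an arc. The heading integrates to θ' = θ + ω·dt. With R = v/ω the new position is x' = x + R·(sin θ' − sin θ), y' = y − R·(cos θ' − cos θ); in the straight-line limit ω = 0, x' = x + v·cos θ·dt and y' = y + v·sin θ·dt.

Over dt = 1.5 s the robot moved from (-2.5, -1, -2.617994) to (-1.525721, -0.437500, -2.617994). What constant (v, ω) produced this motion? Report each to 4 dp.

v = -0.7500, ω = 0.0000

Δθ = -2.617994 − -2.617994 = 0.000000
ω = Δθ/dt = 0.000000/1.5 = 0.0000
ω = 0 → v = (Δx·cos θ + Δy·sin θ)/dt = -0.7500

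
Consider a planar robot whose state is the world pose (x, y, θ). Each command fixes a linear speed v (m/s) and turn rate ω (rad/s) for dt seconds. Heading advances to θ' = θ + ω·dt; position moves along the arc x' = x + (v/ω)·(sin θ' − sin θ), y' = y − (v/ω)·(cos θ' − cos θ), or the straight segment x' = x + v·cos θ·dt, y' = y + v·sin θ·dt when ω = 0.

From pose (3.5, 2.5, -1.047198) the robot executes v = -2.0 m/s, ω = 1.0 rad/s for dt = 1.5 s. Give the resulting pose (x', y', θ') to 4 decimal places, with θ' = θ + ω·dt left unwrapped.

θ' = -1.0472 + 1.0·1.5 = 0.4528
R = v/ω = -2.0/1.0 = -2.0000
x' = 3.5 + -2.0000·(sin 0.4528 − sin -1.0472) = 0.8930
y' = 2.5 − -2.0000·(cos 0.4528 − cos -1.0472) = 3.2985

(0.8930, 3.2985, 0.4528)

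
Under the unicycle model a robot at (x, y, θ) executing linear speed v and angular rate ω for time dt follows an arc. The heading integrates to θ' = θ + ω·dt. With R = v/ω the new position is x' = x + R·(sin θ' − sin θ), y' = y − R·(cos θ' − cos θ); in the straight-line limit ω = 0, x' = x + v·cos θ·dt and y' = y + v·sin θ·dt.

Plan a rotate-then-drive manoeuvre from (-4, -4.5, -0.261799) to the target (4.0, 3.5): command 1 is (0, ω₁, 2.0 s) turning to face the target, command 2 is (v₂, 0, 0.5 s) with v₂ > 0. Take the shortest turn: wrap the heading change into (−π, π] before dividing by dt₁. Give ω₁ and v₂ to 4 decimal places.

heading to target = atan2(3.5−-4.5, 4−-4) = 0.7854
Δθ = wrap(0.7854 − -0.2618) = 1.0472; ω₁ = Δθ/dt₁ = 0.5236
distance = √((4−-4)² + (3.5−-4.5)²) = 11.3137; v₂ = distance/dt₂ = 22.6274

ω₁ = 0.5236, v₂ = 22.6274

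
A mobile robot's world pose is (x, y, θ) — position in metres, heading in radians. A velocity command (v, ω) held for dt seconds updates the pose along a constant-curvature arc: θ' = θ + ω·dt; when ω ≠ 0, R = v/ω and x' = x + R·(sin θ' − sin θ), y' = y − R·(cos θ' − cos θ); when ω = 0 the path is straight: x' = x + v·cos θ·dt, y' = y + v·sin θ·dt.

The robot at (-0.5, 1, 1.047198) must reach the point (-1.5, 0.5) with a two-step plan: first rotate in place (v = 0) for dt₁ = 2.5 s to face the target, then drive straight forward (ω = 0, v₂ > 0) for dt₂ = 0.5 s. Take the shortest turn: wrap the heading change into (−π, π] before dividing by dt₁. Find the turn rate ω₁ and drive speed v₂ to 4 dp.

ω₁ = 1.0232, v₂ = 2.2361

heading to target = atan2(0.5−1, -1.5−-0.5) = -2.6779
Δθ = wrap(-2.6779 − 1.0472) = 2.5580; ω₁ = Δθ/dt₁ = 1.0232
distance = √((-1.5−-0.5)² + (0.5−1)²) = 1.1180; v₂ = distance/dt₂ = 2.2361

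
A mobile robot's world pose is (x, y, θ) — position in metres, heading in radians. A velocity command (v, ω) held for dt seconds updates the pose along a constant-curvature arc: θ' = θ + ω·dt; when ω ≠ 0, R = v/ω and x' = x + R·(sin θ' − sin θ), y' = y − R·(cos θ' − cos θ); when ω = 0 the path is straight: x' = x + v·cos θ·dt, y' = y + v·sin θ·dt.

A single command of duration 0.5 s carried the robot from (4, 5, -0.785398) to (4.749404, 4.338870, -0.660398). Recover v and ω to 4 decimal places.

Δθ = -0.660398 − -0.785398 = 0.125000
ω = Δθ/dt = 0.125000/0.5 = 0.2500
R = Δx/(sin θ' − sin θ) = 8.0000
v = R·ω = 8.0000·0.2500 = 2.0000

v = 2.0000, ω = 0.2500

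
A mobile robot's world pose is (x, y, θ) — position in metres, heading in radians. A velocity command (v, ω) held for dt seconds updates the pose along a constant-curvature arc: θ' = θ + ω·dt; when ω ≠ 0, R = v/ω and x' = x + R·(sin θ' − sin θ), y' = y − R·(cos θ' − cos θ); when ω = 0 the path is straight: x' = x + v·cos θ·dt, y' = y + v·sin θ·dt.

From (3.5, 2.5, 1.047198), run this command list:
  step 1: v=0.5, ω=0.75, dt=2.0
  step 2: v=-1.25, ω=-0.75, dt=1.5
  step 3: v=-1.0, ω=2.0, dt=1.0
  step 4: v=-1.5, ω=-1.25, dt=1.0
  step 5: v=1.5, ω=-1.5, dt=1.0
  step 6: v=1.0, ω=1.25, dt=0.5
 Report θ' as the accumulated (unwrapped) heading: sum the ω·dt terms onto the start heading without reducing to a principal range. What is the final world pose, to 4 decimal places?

step 1: θ'=2.5472 (R=0.6667) → pose (3.2960, 3.3857, 2.5472)
step 2: θ'=1.4222 (R=1.6667) → pose (4.0109, 1.7581, 1.4222)
step 3: θ'=3.4222 (R=-0.5000) → pose (4.6439, 1.2036, 3.4222)
step 4: θ'=2.1722 (R=1.2000) → pose (5.9657, 0.7295, 2.1722)
step 5: θ'=0.6722 (R=-1.0000) → pose (6.1675, 2.0778, 0.6722)
step 6: θ'=1.2972 (R=0.8000) → pose (6.4396, 2.4876, 1.2972)

(6.4396, 2.4876, 1.2972)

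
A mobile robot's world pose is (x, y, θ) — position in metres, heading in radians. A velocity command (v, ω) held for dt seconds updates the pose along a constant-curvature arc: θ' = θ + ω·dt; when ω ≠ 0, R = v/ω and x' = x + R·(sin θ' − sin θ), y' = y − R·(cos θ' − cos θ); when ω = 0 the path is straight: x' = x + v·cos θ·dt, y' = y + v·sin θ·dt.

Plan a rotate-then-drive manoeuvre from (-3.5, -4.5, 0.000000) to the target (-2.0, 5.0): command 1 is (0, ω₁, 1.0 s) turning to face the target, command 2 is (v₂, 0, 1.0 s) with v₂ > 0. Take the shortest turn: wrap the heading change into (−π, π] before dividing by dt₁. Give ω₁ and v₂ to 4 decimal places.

heading to target = atan2(5−-4.5, -2−-3.5) = 1.4142
Δθ = wrap(1.4142 − 0.0000) = 1.4142; ω₁ = Δθ/dt₁ = 1.4142
distance = √((-2−-3.5)² + (5−-4.5)²) = 9.6177; v₂ = distance/dt₂ = 9.6177

ω₁ = 1.4142, v₂ = 9.6177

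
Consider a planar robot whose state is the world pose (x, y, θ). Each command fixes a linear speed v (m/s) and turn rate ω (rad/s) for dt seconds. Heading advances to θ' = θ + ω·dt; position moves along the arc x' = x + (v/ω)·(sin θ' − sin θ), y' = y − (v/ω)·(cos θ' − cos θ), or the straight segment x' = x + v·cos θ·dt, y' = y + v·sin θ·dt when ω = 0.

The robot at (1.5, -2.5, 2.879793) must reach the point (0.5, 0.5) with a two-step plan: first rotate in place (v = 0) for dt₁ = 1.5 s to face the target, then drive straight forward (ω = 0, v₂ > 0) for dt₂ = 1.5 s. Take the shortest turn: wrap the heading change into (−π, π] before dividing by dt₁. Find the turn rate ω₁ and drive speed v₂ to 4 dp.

heading to target = atan2(0.5−-2.5, 0.5−1.5) = 1.8925
Δθ = wrap(1.8925 − 2.8798) = -0.9872; ω₁ = Δθ/dt₁ = -0.6582
distance = √((0.5−1.5)² + (0.5−-2.5)²) = 3.1623; v₂ = distance/dt₂ = 2.1082

ω₁ = -0.6582, v₂ = 2.1082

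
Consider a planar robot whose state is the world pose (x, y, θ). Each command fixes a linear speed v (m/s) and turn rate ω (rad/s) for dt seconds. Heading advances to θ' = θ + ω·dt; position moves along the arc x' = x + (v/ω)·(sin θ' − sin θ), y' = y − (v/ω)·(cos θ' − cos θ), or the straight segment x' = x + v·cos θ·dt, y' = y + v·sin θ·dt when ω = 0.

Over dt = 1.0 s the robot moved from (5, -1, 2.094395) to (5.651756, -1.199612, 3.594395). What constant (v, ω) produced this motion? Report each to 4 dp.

v = -0.7500, ω = 1.5000

Δθ = 3.594395 − 2.094395 = 1.500000
ω = Δθ/dt = 1.500000/1.0 = 1.5000
R = Δx/(sin θ' − sin θ) = -0.5000
v = R·ω = -0.5000·1.5000 = -0.7500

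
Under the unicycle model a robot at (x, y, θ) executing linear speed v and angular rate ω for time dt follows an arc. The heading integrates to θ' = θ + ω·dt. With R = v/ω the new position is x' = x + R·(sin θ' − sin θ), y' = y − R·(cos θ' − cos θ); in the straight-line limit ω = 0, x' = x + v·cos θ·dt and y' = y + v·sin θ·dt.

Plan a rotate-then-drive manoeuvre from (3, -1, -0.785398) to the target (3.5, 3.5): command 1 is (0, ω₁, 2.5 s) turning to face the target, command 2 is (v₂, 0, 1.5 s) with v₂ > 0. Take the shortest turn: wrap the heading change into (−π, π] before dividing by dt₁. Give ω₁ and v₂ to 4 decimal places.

heading to target = atan2(3.5−-1, 3.5−3) = 1.4601
Δθ = wrap(1.4601 − -0.7854) = 2.2455; ω₁ = Δθ/dt₁ = 0.8982
distance = √((3.5−3)² + (3.5−-1)²) = 4.5277; v₂ = distance/dt₂ = 3.0185

ω₁ = 0.8982, v₂ = 3.0185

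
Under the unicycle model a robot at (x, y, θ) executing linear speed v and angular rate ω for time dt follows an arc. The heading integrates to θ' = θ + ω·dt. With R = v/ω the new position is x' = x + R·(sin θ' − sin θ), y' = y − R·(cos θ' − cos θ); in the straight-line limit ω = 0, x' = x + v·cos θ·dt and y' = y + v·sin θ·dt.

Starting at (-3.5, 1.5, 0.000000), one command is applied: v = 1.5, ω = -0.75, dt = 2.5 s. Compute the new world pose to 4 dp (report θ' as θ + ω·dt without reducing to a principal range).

(-1.5918, -1.0991, -1.8750)

θ' = 0.0000 + -0.75·2.5 = -1.8750
R = v/ω = 1.5/-0.75 = -2.0000
x' = -3.5 + -2.0000·(sin -1.8750 − sin 0.0000) = -1.5918
y' = 1.5 − -2.0000·(cos -1.8750 − cos 0.0000) = -1.0991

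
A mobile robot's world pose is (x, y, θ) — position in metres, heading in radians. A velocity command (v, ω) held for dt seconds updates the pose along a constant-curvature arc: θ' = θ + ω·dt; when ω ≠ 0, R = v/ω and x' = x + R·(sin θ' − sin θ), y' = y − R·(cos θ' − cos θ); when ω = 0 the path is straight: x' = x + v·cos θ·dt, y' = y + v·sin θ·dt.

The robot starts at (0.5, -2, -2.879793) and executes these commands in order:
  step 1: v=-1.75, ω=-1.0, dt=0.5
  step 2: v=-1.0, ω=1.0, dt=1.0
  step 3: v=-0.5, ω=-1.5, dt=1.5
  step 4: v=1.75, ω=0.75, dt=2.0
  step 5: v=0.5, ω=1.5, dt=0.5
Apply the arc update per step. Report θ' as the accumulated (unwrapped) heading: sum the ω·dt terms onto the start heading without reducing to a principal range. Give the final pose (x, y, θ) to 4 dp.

step 1: θ'=-3.3798 (R=1.7500) → pose (1.3659, -1.9898, -3.3798)
step 2: θ'=-2.3798 (R=-1.0000) → pose (2.2920, -1.7416, -2.3798)
step 3: θ'=-4.6298 (R=0.3333) → pose (2.8543, -1.9553, -4.6298)
step 4: θ'=-3.1298 (R=2.3333) → pose (0.5014, 0.1854, -3.1298)
step 5: θ'=-2.3798 (R=0.3333) → pose (0.2753, 0.0932, -2.3798)

(0.2753, 0.0932, -2.3798)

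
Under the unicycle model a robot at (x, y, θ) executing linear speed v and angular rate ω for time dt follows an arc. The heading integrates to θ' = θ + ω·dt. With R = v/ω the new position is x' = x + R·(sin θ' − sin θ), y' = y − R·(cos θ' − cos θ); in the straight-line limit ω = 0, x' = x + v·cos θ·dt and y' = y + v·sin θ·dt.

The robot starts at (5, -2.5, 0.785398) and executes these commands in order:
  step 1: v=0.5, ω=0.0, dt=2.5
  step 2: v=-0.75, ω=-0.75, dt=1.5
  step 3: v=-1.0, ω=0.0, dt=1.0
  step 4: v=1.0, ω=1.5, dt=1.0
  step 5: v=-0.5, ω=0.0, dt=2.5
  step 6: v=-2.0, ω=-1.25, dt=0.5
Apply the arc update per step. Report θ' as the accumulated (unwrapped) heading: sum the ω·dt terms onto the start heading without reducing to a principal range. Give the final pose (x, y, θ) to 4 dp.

step 1: θ'=0.7854 (straight) → pose (5.8839, -1.6161, 0.7854)
step 2: θ'=-0.3396 (R=1.0000) → pose (4.8437, -1.8519, -0.3396)
step 3: θ'=-0.3396 (straight) → pose (3.9008, -1.5188, -0.3396)
step 4: θ'=1.1604 (R=0.6667) → pose (4.7342, -1.1562, 1.1604)
step 5: θ'=1.1604 (straight) → pose (4.2354, -2.3024, 1.1604)
step 6: θ'=0.5354 (R=1.6000) → pose (3.5846, -3.0401, 0.5354)

(3.5846, -3.0401, 0.5354)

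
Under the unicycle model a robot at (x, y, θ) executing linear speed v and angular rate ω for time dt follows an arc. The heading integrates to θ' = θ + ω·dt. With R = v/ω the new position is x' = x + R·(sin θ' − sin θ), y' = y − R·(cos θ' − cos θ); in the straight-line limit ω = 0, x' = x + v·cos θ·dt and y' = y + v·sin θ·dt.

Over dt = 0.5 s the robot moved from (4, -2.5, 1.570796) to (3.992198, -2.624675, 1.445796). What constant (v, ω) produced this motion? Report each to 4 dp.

v = -0.2500, ω = -0.2500

Δθ = 1.445796 − 1.570796 = -0.125000
ω = Δθ/dt = -0.125000/0.5 = -0.2500
R = −Δy/(cos θ' − cos θ) = 1.0000
v = R·ω = 1.0000·-0.2500 = -0.2500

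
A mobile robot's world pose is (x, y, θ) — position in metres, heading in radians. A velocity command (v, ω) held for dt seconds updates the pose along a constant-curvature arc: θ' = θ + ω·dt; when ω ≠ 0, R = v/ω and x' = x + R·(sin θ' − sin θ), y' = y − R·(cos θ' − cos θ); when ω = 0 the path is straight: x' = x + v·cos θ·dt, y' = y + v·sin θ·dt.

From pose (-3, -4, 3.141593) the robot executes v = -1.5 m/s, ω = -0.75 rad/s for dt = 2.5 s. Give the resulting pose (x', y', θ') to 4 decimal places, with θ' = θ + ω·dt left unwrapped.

θ' = 3.1416 + -0.75·2.5 = 1.2666
R = v/ω = -1.5/-0.75 = 2.0000
x' = -3 + 2.0000·(sin 1.2666 − sin 3.1416) = -1.0918
y' = -4 − 2.0000·(cos 1.2666 − cos 3.1416) = -6.5991

(-1.0918, -6.5991, 1.2666)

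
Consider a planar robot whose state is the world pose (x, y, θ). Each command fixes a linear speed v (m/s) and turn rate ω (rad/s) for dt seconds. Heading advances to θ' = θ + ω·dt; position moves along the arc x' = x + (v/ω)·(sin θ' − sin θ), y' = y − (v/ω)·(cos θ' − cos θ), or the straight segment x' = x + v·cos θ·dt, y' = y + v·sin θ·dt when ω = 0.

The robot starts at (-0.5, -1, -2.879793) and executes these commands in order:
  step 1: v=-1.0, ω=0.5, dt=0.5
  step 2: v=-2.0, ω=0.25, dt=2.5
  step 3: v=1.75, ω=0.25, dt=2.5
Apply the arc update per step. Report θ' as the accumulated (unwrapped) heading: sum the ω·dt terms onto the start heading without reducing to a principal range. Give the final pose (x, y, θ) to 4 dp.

(2.7806, -1.4734, -1.3798)

step 1: θ'=-2.6298 (R=-2.0000) → pose (-0.0381, -0.8119, -2.6298)
step 2: θ'=-2.0048 (R=-8.0000) → pose (3.3022, 2.7990, -2.0048)
step 3: θ'=-1.3798 (R=7.0000) → pose (2.7806, -1.4734, -1.3798)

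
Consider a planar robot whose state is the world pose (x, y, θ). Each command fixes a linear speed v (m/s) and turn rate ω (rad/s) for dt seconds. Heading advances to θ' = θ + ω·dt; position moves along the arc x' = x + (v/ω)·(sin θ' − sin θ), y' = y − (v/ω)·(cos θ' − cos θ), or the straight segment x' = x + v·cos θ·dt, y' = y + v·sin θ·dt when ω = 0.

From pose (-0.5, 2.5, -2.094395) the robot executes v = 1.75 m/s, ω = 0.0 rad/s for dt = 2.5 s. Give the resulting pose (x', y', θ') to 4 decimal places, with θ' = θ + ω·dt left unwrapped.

(-2.6875, -1.2889, -2.0944)

θ' = -2.0944 + 0.0·2.5 = -2.0944
ω = 0 → straight: x' = -0.5 + 1.75·cos(-2.0944)·2.5 = -2.6875
y' = 2.5 + 1.75·sin(-2.0944)·2.5 = -1.2889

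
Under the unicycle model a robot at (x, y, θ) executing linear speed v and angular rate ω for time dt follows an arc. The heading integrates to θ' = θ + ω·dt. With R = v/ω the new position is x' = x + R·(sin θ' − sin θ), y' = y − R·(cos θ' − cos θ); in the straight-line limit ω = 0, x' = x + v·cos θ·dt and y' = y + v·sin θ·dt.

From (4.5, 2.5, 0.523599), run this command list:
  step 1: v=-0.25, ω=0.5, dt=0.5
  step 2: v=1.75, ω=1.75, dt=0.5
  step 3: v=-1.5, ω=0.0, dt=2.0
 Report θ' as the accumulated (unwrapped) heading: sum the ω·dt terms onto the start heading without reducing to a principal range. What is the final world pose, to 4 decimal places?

(4.9321, 0.2269, 1.6486)

step 1: θ'=0.7736 (R=-0.5000) → pose (4.4006, 2.4247, 0.7736)
step 2: θ'=1.6486 (R=1.0000) → pose (4.6989, 3.2178, 1.6486)
step 3: θ'=1.6486 (straight) → pose (4.9321, 0.2269, 1.6486)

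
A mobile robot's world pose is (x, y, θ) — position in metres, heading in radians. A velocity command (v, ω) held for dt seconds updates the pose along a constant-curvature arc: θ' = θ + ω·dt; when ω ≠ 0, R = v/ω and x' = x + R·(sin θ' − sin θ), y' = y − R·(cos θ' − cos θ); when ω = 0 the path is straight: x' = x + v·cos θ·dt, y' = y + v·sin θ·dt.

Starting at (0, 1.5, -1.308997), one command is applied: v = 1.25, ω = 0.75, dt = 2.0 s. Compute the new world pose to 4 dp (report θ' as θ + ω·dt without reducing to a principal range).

(1.9263, 0.2950, 0.1910)

θ' = -1.3090 + 0.75·2.0 = 0.1910
R = v/ω = 1.25/0.75 = 1.6667
x' = 0 + 1.6667·(sin 0.1910 − sin -1.3090) = 1.9263
y' = 1.5 − 1.6667·(cos 0.1910 − cos -1.3090) = 0.2950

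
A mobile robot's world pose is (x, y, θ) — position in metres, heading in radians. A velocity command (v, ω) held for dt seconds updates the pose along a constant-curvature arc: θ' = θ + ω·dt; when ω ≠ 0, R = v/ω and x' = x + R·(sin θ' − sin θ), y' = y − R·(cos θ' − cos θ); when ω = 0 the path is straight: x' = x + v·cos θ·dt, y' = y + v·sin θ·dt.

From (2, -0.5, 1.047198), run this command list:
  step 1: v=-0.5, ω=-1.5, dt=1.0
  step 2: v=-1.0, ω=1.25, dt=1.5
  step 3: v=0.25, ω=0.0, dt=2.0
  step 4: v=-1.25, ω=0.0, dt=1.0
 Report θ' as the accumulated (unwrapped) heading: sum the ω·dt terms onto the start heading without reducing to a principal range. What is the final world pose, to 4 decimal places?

(0.3133, -1.9757, 1.4222)

step 1: θ'=-0.4528 (R=0.3333) → pose (1.5655, -0.6331, -0.4528)
step 2: θ'=1.4222 (R=-0.8000) → pose (0.4243, -1.2340, 1.4222)
step 3: θ'=1.4222 (straight) → pose (0.4983, -0.7395, 1.4222)
step 4: θ'=1.4222 (straight) → pose (0.3133, -1.9757, 1.4222)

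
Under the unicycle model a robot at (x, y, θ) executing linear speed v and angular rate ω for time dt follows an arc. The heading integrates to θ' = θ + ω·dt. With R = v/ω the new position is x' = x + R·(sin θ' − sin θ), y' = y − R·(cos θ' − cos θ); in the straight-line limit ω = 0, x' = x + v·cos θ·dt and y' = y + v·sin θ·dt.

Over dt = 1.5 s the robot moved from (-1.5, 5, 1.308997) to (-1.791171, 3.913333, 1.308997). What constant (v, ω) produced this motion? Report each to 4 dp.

v = -0.7500, ω = 0.0000

Δθ = 1.308997 − 1.308997 = 0.000000
ω = Δθ/dt = 0.000000/1.5 = 0.0000
ω = 0 → v = (Δx·cos θ + Δy·sin θ)/dt = -0.7500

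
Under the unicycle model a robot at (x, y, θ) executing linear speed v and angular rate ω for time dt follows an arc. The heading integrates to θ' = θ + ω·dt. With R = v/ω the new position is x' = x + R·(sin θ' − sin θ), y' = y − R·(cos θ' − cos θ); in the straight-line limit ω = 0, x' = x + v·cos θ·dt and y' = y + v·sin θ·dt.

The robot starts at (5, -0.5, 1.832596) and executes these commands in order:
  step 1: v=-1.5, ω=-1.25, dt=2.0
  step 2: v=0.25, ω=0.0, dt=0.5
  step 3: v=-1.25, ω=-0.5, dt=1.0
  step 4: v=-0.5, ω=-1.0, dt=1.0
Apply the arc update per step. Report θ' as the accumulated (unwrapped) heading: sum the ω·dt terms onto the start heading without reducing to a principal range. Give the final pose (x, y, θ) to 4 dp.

(2.4906, -0.3711, -2.1674)

step 1: θ'=-0.6674 (R=1.2000) → pose (3.0982, -1.7531, -0.6674)
step 2: θ'=-0.6674 (straight) → pose (3.1963, -1.8305, -0.6674)
step 3: θ'=-1.1674 (R=2.5000) → pose (2.4444, -0.8482, -1.1674)
step 4: θ'=-2.1674 (R=0.5000) → pose (2.4906, -0.3711, -2.1674)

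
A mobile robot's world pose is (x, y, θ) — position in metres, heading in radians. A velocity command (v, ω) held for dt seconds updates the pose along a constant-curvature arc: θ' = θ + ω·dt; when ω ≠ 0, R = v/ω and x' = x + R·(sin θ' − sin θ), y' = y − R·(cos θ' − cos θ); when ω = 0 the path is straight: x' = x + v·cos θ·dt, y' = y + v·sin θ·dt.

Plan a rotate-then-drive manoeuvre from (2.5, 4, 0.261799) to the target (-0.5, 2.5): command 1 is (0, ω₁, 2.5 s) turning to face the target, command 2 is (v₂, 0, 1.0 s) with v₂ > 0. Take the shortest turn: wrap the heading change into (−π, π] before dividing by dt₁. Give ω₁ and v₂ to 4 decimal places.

heading to target = atan2(2.5−4, -0.5−2.5) = -2.6779
Δθ = wrap(-2.6779 − 0.2618) = -2.9397; ω₁ = Δθ/dt₁ = -1.1759
distance = √((-0.5−2.5)² + (2.5−4)²) = 3.3541; v₂ = distance/dt₂ = 3.3541

ω₁ = -1.1759, v₂ = 3.3541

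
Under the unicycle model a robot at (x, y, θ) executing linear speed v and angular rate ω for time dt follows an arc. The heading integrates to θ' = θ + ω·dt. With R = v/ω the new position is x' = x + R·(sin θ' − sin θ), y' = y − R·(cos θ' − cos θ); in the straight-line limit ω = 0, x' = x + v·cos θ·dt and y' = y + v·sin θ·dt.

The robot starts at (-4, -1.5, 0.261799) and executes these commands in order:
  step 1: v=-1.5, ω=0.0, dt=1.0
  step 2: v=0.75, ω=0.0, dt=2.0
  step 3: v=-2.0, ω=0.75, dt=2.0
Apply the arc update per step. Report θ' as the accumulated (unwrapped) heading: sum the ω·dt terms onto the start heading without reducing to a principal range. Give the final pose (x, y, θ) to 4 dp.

step 1: θ'=0.2618 (straight) → pose (-5.4489, -1.8882, 0.2618)
step 2: θ'=0.2618 (straight) → pose (-4.0000, -1.5000, 0.2618)
step 3: θ'=1.7618 (R=-2.6667) → pose (-5.9280, -4.5821, 1.7618)

(-5.9280, -4.5821, 1.7618)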